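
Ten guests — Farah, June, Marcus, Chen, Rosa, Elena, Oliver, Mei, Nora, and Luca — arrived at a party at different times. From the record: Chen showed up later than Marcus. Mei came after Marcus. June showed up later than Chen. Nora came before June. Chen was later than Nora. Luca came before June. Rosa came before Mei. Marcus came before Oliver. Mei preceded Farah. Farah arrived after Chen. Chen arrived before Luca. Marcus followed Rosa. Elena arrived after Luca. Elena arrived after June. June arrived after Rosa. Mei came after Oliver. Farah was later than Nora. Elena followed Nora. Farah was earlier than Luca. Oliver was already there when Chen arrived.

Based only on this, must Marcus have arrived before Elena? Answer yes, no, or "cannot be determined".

yes

Chain the constraints: Marcus → Chen → Luca → Elena. Each link is directly stated, so Marcus comes before Elena.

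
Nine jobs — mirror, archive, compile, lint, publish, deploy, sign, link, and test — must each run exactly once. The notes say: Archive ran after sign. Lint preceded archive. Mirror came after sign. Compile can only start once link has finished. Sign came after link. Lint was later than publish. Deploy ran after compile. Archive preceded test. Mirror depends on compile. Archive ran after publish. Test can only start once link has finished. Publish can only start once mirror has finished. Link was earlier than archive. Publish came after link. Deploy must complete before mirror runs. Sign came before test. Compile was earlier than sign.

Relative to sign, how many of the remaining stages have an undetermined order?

1

Forced before sign: compile and link; forced after sign: archive, lint, mirror, publish, and test.
That leaves deploy with no forced order relative to sign — 1.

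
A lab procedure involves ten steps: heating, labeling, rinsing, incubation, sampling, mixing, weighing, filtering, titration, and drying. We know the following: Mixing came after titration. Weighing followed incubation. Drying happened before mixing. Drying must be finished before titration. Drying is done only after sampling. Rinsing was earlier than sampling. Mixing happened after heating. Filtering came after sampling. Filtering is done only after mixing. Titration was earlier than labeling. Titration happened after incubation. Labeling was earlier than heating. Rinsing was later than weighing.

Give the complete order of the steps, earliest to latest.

The constraints fix every adjacent pair, so only one ordering works:
incubation → weighing → rinsing → sampling → drying → titration → labeling → heating → mixing → filtering.

incubation, weighing, rinsing, sampling, drying, titration, labeling, heating, mixing, filtering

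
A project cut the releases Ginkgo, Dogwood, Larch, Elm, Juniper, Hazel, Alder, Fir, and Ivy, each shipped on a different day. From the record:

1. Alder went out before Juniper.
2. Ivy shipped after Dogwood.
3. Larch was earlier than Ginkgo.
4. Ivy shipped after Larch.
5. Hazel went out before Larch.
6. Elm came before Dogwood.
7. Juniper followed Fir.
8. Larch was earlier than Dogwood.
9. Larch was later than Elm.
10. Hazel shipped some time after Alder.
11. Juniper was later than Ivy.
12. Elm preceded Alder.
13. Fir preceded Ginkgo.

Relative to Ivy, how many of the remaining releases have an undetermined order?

2

Forced before Ivy: Alder, Dogwood, Elm, Hazel, and Larch; forced after Ivy: Juniper.
That leaves Fir and Ginkgo with no forced order relative to Ivy — 2.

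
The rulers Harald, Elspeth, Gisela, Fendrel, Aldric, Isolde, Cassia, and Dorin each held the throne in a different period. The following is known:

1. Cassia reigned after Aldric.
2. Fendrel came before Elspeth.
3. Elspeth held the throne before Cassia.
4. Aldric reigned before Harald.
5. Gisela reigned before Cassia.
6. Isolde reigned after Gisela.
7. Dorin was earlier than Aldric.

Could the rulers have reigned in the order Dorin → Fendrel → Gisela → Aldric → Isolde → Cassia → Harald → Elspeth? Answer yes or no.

no

The constraints require Elspeth before Cassia, but in the proposed sequence Cassia appears ahead of Elspeth. That one violation is enough.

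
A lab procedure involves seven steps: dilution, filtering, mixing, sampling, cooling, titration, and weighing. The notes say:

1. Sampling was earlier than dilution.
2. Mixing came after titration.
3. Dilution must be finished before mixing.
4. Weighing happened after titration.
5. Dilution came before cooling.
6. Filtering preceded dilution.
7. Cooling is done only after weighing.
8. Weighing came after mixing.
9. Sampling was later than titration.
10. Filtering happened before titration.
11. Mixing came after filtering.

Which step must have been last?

Every other step has a chain of constraints placing it before cooling, so cooling is last.

cooling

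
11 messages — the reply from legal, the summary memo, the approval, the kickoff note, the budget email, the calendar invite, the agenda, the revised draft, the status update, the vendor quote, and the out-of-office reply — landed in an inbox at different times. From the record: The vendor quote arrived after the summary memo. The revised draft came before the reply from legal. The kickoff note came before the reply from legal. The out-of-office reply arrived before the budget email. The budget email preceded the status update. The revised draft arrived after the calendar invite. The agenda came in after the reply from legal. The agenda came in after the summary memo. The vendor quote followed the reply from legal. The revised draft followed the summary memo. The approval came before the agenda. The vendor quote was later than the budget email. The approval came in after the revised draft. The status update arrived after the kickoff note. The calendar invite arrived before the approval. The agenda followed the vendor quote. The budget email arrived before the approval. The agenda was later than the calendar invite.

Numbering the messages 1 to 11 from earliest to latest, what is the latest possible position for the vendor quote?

The vendor quote must come before the agenda — 1 message forced after it.
Everything else can be placed before the vendor quote in some valid order, so the vendor quote can sit as late as position 11 − 1 = 10.

10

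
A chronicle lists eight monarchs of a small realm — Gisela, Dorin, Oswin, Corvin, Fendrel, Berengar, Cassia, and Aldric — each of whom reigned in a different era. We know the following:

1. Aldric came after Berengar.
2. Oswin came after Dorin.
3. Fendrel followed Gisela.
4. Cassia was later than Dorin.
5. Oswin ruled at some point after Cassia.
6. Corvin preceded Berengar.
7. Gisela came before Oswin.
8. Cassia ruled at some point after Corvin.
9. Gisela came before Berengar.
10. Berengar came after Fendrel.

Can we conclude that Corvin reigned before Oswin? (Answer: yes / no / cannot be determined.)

Chain the constraints: Corvin → Cassia → Oswin. Each link is directly stated, so Corvin comes before Oswin.

yes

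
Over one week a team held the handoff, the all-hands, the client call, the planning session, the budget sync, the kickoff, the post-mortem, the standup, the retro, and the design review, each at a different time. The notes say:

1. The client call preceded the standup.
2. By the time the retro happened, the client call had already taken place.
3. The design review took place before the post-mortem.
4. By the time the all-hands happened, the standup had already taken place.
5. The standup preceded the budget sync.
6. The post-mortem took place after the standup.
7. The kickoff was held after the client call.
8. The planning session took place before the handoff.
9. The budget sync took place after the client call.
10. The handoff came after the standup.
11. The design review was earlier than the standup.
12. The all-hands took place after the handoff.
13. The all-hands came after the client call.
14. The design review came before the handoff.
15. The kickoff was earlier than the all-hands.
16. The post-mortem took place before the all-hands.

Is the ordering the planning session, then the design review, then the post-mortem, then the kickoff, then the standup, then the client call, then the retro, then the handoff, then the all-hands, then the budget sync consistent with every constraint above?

no

The constraints require the standup before the post-mortem, but in the proposed sequence the post-mortem appears ahead of the standup. That one violation is enough.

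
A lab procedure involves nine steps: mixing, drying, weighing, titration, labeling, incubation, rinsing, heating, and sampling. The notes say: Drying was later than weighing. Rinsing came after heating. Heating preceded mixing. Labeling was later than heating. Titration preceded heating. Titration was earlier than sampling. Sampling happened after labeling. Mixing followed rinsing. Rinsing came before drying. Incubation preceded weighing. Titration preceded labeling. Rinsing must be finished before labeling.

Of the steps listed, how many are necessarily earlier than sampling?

Directly stated before sampling: labeling and titration.
Heating reaches sampling via heating → labeling → sampling.
Rinsing reaches sampling via rinsing → labeling → sampling.
That's heating, labeling, rinsing, and titration — 4 in all.

4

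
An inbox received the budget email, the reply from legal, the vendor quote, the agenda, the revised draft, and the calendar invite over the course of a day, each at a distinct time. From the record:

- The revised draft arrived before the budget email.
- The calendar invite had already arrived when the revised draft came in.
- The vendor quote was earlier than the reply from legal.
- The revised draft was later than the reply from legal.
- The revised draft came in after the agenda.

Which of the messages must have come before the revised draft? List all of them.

the agenda, the calendar invite, the reply from legal, the vendor quote

Directly stated before the revised draft: the agenda, the calendar invite, and the reply from legal.
The vendor quote reaches the revised draft via the vendor quote → the reply from legal → the revised draft.
No chain forces the budget email ahead of the revised draft.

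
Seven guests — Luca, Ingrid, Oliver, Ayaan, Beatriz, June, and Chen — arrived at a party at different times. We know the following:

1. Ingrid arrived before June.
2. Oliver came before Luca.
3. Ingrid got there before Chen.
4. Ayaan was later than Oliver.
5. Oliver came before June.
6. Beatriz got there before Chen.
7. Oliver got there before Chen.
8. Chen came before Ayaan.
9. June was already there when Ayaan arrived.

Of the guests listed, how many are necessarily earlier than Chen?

Directly stated before Chen: Beatriz, Ingrid, and Oliver.
No chain forces June (or any of the others) ahead of Chen.
That's Beatriz, Ingrid, and Oliver — 3 in all.

3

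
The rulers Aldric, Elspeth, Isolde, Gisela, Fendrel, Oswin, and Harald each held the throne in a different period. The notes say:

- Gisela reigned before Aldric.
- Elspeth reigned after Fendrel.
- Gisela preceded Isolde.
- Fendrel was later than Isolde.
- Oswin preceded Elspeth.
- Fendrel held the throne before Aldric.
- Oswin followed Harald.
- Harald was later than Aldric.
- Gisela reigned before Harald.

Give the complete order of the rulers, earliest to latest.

The constraints fix every adjacent pair, so only one ordering works:
Gisela → Isolde → Fendrel → Aldric → Harald → Oswin → Elspeth.

Gisela, Isolde, Fendrel, Aldric, Harald, Oswin, Elspeth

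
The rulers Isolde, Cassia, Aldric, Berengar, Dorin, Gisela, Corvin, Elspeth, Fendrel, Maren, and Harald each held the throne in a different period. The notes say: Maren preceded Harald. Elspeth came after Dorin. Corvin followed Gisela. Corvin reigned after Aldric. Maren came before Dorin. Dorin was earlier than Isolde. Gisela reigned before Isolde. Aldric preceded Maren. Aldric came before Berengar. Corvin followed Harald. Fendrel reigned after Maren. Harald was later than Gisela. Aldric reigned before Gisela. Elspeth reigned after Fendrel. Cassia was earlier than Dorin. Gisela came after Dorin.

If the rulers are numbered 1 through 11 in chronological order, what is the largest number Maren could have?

4

Maren must come before Corvin, Dorin, Elspeth, Fendrel, Gisela, Harald, and Isolde — 7 rulers forced after them.
Everything else can be placed before Maren in some valid order, so Maren can sit as late as position 11 − 7 = 4.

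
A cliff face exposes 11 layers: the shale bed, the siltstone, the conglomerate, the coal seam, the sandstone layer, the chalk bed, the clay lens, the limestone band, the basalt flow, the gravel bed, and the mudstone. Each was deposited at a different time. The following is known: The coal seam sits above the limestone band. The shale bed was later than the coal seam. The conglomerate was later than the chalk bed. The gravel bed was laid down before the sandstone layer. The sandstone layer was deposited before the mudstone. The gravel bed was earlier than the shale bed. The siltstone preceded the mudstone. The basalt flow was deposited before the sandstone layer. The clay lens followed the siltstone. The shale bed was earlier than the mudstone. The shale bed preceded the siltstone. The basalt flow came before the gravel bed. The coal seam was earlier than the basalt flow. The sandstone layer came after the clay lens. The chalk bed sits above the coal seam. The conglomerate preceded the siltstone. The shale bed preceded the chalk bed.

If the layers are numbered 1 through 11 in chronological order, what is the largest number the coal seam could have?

2

The coal seam must come before the basalt flow, the chalk bed, the clay lens, the conglomerate, the gravel bed, the mudstone, the sandstone layer, the shale bed, and the siltstone — 9 layers forced after it.
Everything else can be placed before the coal seam in some valid order, so the coal seam can sit as late as position 11 − 9 = 2.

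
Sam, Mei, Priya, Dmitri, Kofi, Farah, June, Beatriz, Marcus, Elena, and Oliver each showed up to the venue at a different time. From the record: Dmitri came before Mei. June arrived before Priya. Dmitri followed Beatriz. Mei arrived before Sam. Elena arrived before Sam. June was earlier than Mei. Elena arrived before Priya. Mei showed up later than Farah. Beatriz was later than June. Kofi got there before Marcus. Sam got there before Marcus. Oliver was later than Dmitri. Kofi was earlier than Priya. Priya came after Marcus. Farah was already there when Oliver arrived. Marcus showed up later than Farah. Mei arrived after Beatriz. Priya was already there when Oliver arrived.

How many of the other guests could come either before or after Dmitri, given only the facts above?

3

Forced before Dmitri: Beatriz and June; forced after Dmitri: Marcus, Mei, Oliver, Priya, and Sam.
That leaves Elena, Farah, and Kofi with no forced order relative to Dmitri — 3.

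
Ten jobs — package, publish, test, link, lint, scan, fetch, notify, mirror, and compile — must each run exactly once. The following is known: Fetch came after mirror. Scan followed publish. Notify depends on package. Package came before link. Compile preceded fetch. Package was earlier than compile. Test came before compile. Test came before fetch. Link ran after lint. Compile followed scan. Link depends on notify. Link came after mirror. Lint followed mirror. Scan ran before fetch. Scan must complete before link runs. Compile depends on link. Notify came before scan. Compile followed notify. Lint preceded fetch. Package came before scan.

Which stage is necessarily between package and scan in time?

notify

Tracing the constraints gives package → notify → scan, so notify sits after package and before scan.
No other stage is forced both after package and before scan.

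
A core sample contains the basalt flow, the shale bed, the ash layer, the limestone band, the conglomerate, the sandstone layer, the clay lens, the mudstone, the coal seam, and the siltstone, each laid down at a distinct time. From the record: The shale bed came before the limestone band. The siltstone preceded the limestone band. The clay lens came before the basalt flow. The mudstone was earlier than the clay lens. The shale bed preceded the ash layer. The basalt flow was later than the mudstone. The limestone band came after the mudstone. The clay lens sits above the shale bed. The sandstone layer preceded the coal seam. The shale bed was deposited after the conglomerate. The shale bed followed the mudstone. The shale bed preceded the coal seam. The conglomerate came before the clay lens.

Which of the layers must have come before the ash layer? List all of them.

Directly stated before the ash layer: the shale bed.
The conglomerate reaches the ash layer via the conglomerate → the shale bed → the ash layer.
The mudstone reaches the ash layer via the mudstone → the shale bed → the ash layer.
No chain forces the basalt flow (or any of the others) ahead of the ash layer.

the conglomerate, the mudstone, the shale bed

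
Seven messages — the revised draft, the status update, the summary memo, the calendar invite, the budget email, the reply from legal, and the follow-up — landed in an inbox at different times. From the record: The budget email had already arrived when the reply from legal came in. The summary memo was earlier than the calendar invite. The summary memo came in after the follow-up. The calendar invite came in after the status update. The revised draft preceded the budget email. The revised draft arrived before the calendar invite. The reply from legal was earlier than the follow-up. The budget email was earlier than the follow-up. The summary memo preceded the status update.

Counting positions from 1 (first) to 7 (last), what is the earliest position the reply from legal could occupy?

3

The budget email and the revised draft must both come before the reply from legal — 2 forced predecessors.
Nothing else is forced ahead of the reply from legal, so its earliest slot is position 2 + 1 = 3.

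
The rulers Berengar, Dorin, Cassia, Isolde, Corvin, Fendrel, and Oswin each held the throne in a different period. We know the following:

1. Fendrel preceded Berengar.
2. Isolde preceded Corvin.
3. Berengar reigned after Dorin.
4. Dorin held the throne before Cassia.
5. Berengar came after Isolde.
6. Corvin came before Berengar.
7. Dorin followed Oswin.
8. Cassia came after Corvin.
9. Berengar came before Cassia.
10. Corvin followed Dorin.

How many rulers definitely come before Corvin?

3

Directly stated before Corvin: Dorin and Isolde.
Oswin reaches Corvin via Oswin → Dorin → Corvin.
No chain forces Fendrel (or any of the others) ahead of Corvin.
That's Dorin, Isolde, and Oswin — 3 in all.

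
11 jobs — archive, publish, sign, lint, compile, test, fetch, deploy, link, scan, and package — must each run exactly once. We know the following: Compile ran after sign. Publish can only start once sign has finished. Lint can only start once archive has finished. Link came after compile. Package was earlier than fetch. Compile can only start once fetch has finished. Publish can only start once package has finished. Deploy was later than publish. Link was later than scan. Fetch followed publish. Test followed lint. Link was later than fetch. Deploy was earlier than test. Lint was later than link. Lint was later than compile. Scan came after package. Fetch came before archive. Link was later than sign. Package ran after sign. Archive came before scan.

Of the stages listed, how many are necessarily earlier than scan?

5

Directly stated before scan: archive and package.
Fetch reaches scan via fetch → archive → scan.
Publish reaches scan via publish → fetch → archive → scan.
Sign reaches scan via sign → package → scan.
That's archive, fetch, package, publish, and sign — 5 in all.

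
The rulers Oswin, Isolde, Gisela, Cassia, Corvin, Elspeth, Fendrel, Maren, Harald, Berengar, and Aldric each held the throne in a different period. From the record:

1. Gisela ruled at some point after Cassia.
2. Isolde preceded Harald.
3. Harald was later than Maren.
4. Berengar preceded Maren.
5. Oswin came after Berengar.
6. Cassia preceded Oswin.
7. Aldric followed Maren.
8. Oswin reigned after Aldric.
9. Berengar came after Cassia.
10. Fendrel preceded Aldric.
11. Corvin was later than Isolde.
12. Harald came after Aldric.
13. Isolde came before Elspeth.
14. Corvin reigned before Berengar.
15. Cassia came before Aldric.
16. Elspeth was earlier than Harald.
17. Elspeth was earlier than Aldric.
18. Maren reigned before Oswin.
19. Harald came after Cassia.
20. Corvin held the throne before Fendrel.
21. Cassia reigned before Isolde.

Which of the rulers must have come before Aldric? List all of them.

Directly stated before Aldric: Cassia, Elspeth, Fendrel, and Maren.
Berengar reaches Aldric via Berengar → Maren → Aldric.
Corvin reaches Aldric via Corvin → Fendrel → Aldric.
Isolde reaches Aldric via Isolde → Elspeth → Aldric.
No chain forces Gisela (or any of the others) ahead of Aldric.

Berengar, Cassia, Corvin, Elspeth, Fendrel, Isolde, Maren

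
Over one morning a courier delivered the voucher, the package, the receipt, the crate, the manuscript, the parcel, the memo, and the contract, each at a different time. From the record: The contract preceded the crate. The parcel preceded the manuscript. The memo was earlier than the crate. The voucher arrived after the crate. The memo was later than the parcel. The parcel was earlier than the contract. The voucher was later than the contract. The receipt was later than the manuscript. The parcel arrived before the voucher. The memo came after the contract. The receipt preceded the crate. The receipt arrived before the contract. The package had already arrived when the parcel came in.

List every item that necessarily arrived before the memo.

Directly stated before the memo: the contract and the parcel.
The manuscript reaches the memo via the manuscript → the receipt → the contract → the memo.
The package reaches the memo via the package → the parcel → the memo.
The receipt reaches the memo via the receipt → the contract → the memo.
No chain forces the voucher (or any of the others) ahead of the memo.

the contract, the manuscript, the package, the parcel, the receipt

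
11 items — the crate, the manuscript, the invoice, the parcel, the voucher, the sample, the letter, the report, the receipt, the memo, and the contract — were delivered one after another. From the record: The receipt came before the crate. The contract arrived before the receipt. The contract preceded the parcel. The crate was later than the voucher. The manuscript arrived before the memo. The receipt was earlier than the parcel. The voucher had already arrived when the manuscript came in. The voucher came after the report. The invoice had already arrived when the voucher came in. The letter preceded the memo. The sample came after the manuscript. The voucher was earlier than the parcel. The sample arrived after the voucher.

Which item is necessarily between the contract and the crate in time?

the receipt

Tracing the constraints gives the contract → the receipt → the crate, so the receipt sits after the contract and before the crate.
No other item is forced both after the contract and before the crate.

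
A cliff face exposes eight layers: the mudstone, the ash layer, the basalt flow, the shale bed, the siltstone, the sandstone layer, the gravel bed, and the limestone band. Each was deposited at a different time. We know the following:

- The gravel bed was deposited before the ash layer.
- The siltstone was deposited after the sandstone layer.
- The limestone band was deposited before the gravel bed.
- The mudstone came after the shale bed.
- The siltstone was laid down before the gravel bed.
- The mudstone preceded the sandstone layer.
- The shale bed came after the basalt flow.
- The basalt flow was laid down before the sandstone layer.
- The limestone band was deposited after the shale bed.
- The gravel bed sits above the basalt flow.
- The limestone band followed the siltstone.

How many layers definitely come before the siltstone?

4

Directly stated before the siltstone: the sandstone layer.
The basalt flow reaches the siltstone via the basalt flow → the sandstone layer → the siltstone.
The mudstone reaches the siltstone via the mudstone → the sandstone layer → the siltstone.
The shale bed reaches the siltstone via the shale bed → the mudstone → the sandstone layer → the siltstone.
No chain forces the ash layer (or any of the others) ahead of the siltstone.
That's the basalt flow, the mudstone, the sandstone layer, and the shale bed — 4 in all.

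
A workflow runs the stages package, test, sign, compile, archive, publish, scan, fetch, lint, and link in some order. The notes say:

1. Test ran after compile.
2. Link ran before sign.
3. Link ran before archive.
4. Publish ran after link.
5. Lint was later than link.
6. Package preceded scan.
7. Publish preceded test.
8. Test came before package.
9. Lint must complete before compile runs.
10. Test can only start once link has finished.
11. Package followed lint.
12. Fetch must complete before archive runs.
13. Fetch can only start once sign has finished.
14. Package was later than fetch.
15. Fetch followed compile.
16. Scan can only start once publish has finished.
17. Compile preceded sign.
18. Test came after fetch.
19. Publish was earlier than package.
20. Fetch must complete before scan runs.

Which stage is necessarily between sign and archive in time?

fetch

Tracing the constraints gives sign → fetch → archive, so fetch sits after sign and before archive.
No other stage is forced both after sign and before archive.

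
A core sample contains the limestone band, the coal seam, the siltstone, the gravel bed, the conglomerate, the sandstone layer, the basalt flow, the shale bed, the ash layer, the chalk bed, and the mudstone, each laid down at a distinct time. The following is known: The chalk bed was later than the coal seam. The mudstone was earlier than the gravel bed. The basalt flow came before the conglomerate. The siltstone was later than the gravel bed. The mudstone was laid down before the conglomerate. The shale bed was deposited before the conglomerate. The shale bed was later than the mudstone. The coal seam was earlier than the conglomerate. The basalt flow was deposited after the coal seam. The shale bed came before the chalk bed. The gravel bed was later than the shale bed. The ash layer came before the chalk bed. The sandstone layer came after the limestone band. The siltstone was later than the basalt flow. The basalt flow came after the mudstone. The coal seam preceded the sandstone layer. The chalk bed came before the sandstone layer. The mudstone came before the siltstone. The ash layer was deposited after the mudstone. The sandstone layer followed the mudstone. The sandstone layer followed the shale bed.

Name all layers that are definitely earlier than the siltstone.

the basalt flow, the coal seam, the gravel bed, the mudstone, the shale bed

Directly stated before the siltstone: the basalt flow, the gravel bed, and the mudstone.
The coal seam reaches the siltstone via the coal seam → the basalt flow → the siltstone.
The shale bed reaches the siltstone via the shale bed → the gravel bed → the siltstone.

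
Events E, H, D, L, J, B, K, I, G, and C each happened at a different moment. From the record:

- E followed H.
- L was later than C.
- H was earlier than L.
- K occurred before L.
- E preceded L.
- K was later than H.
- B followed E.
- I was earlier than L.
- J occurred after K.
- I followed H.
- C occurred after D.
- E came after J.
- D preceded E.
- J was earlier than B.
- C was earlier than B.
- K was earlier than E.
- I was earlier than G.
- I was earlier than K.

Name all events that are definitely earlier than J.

H, I, K

Directly stated before J: K.
H reaches J via H → K → J.
I reaches J via I → K → J.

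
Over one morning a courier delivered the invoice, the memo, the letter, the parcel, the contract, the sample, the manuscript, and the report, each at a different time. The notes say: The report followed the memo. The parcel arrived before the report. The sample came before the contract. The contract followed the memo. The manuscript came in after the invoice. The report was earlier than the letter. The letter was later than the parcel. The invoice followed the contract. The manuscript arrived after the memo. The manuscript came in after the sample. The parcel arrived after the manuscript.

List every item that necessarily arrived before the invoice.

the contract, the memo, the sample

Directly stated before the invoice: the contract.
The memo reaches the invoice via the memo → the contract → the invoice.
The sample reaches the invoice via the sample → the contract → the invoice.
No chain forces the letter (or any of the others) ahead of the invoice.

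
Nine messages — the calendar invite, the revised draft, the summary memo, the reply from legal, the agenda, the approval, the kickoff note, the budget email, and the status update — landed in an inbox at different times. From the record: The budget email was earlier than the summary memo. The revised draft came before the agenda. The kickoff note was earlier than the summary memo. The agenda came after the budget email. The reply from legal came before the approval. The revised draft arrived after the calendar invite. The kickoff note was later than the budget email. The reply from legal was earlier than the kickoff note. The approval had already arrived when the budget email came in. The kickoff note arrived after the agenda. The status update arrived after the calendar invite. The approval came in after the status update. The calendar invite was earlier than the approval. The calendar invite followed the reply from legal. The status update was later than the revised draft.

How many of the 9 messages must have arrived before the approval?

Directly stated before the approval: the calendar invite, the reply from legal, and the status update.
The revised draft reaches the approval via the revised draft → the status update → the approval.
No chain forces the kickoff note (or any of the others) ahead of the approval.
That's the calendar invite, the reply from legal, the revised draft, and the status update — 4 in all.

4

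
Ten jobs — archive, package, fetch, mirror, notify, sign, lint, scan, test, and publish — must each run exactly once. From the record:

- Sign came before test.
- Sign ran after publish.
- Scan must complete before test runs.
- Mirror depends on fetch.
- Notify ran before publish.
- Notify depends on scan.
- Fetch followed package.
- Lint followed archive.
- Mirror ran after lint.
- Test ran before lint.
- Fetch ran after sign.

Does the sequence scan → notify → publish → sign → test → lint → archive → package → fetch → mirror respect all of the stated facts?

The constraints require archive before lint, but in the proposed sequence lint appears ahead of archive. That one violation is enough.

no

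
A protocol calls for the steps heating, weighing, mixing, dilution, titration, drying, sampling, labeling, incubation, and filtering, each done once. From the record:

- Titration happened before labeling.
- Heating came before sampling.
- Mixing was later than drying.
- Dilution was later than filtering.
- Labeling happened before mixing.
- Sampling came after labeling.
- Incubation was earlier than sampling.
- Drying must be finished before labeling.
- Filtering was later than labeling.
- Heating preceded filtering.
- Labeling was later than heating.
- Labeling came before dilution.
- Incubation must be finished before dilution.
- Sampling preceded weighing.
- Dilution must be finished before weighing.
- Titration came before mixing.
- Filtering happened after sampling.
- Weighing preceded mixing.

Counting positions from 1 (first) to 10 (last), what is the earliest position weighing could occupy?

Dilution, drying, filtering, heating, incubation, labeling, sampling, and titration must all come before weighing — 8 forced predecessors.
Nothing else is forced ahead of weighing, so its earliest slot is position 8 + 1 = 9.

9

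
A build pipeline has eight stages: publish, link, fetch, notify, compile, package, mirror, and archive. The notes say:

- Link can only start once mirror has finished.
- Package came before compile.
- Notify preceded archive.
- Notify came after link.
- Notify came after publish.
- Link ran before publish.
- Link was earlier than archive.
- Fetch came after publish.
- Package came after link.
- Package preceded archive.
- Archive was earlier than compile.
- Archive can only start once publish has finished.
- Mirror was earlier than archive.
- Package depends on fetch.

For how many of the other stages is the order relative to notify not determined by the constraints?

Forced before notify: link, mirror, and publish; forced after notify: archive and compile.
That leaves fetch and package with no forced order relative to notify — 2.

2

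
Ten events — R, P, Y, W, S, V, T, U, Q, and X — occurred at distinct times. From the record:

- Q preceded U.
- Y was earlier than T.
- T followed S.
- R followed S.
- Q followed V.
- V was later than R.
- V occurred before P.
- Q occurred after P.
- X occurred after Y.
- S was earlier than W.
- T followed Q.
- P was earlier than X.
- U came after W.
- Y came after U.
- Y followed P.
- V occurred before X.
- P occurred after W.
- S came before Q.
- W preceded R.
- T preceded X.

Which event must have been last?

Every other event has a chain of constraints placing it before X, so X is last.

X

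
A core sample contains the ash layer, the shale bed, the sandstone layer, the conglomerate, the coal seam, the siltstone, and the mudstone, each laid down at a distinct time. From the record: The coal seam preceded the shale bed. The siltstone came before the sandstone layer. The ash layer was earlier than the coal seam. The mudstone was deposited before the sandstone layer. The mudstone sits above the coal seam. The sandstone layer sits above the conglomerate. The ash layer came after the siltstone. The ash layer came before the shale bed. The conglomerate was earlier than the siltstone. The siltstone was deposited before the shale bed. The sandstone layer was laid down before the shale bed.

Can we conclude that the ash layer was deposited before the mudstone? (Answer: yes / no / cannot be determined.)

yes

Chain the constraints: the ash layer → the coal seam → the mudstone. Each link is directly stated, so the ash layer comes before the mudstone.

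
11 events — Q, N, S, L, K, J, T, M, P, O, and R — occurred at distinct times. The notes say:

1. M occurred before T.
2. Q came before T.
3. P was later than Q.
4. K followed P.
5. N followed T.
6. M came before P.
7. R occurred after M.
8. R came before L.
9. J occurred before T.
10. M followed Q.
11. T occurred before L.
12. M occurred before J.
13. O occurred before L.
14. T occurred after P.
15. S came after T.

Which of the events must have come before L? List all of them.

J, M, O, P, Q, R, T

Directly stated before L: O, R, and T.
J reaches L via J → T → L.
M reaches L via M → R → L.
P reaches L via P → T → L.
Likewise Q reaches L by chaining the stated constraints.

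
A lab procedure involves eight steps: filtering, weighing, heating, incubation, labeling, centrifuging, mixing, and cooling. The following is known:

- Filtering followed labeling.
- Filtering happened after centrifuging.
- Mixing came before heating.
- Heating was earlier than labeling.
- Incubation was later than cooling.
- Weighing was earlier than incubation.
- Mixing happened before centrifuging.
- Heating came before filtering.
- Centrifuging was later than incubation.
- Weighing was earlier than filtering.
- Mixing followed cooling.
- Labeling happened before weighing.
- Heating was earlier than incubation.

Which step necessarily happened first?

cooling

Cooling has a chain of constraints placing it before every other step, so cooling must be first.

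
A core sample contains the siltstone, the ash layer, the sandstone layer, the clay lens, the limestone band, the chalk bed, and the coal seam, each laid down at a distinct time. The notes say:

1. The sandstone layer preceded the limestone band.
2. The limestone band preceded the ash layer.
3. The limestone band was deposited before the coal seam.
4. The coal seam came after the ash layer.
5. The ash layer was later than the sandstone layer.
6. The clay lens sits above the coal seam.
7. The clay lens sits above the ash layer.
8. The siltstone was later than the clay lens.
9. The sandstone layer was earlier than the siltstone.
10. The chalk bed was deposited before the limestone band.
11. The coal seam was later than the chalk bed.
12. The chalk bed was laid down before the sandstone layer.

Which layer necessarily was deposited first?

the chalk bed

The chalk bed has a chain of constraints placing it before every other layer, so the chalk bed must be first.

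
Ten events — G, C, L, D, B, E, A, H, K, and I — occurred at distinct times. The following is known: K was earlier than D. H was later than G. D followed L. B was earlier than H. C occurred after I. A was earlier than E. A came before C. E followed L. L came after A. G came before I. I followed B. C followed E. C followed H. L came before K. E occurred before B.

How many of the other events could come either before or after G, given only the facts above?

Forced after G: C, H, and I.
That leaves A, B, D, E, K, and L with no forced order relative to G — 6.

6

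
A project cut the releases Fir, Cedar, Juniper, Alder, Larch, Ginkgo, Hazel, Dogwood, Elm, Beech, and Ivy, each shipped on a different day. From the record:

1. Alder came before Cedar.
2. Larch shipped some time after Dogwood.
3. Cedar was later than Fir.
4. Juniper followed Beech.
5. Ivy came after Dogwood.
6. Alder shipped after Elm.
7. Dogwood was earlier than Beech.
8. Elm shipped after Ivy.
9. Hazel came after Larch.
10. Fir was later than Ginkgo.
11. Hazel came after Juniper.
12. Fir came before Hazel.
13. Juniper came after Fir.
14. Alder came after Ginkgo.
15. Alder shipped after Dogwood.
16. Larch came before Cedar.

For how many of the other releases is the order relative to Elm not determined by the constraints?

6

Forced before Elm: Dogwood and Ivy; forced after Elm: Alder and Cedar.
That leaves Beech, Fir, Ginkgo, Hazel, Juniper, and Larch with no forced order relative to Elm — 6.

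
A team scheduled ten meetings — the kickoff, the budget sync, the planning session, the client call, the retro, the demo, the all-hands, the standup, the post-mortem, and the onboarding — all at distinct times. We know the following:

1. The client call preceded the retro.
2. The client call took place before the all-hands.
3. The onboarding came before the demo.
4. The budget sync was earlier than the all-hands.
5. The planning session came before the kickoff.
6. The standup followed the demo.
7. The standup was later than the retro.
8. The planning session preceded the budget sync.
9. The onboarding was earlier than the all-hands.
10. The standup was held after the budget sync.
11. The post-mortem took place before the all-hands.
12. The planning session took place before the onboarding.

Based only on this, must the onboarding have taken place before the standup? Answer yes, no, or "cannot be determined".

yes

Chain the constraints: the onboarding → the demo → the standup. Each link is directly stated, so the onboarding comes before the standup.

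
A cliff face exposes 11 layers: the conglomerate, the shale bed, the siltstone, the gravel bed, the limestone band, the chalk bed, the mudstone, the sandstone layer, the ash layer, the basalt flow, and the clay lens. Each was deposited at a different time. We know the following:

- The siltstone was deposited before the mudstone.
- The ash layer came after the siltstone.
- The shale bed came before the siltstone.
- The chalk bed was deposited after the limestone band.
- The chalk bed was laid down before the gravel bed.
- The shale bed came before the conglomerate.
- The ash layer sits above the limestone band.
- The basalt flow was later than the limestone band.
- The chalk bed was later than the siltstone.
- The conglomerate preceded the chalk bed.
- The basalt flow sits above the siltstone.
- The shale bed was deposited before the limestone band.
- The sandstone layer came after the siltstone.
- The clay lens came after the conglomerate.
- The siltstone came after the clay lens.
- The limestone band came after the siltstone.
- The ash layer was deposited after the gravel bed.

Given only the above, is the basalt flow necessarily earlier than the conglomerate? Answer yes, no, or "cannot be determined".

no

Tracing the constraints gives the conglomerate → the clay lens → the siltstone → the basalt flow, so the conglomerate must come before the basalt flow.
That means the basalt flow cannot be before the conglomerate.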